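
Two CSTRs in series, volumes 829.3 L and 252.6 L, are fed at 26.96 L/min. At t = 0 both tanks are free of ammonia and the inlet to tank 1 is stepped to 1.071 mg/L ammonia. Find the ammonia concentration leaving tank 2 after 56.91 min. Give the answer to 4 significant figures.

0.8299 mg/L

Each tank obeys Vᵢ dCᵢ/dt = Q(Cᵢ₋₁ − Cᵢ), so τᵢ = Vᵢ/Q.
τ₁ = 829.3/26.96 = 30.7604 min; τ₂ = 252.6/26.96 = 9.36944 min.
Solving the cascade with C₁(0)=C₂(0)=0 gives C₂(t) = C_in[1 − (τ₁ e^(−t/τ₁) − τ₂ e^(−t/τ₂))/(τ₁ − τ₂)].
At t = 56.91: e^(−t/τ₁) = 0.157220, e^(−t/τ₂) = 0.00230194.
C₂ = 1.071·[1 − (30.7604·0.157220 − 9.36944·0.00230194)/(21.3909)] = 1.071·0.774924 = 0.829944 mg/L.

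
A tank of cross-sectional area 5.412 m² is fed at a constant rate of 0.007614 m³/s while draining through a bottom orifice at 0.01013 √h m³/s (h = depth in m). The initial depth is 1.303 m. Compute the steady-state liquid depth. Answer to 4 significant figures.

0.5649 m

Mass balance (ρ constant): A dh/dt = Q_in − 0.01013 √h. At steady state dh/dt = 0:
Q_in = 0.01013 √h_ss ⇒ √h_ss = 0.007614/0.01013 = 0.751629.
h_ss = 0.751629² = 0.564946 m. (Since h₀ = 1.303 m > h_ss, the level will fall toward this value.)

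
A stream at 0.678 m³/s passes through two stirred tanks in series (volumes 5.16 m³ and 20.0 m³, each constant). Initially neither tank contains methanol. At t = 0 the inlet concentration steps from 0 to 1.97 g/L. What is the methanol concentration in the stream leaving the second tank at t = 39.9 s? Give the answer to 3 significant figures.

1.29 g/L

Time constants: τᵢ = Vᵢ/Q for each well-mixed tank.
τ₁ = 5.16/0.678 = 7.6106 s; τ₂ = 20.0/0.678 = 29.499 s.
Tank 1: C₁ = C_in(1 − e^(−t/τ₁)). Tank 2 (τ₁ ≠ τ₂): C₂ = C_in[1 − (τ₁ e^(−t/τ₁) − τ₂ e^(−t/τ₂))/(τ₁ − τ₂)].
At t = 39.9: e^(−t/τ₁) = 0.0052861, e^(−t/τ₂) = 0.25856.
C₂ = 1.97·[1 − (7.6106·0.0052861 − 29.499·0.25856)/(-21.888)] = 1.97·0.65337 = 1.2871 g/L.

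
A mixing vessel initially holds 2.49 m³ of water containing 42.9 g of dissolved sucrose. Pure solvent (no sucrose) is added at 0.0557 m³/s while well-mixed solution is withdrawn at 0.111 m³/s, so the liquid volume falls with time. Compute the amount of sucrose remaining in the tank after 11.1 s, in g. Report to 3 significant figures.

Total volume: dV/dt = Q_in − Q_out = -0.055300 m³/s, so V(t) = 2.49 − 0.055300 t and V(11.1) = 1.8762 m³.
Solute balance: dm/dt = 0 − Q_out C = −Q_out m/V(t).
Separate: dm/m = −Q_out dt/V(t) ⇒ ln(m/m₀) = −(Q_out/(Q_in−Q_out)) ln(V/V₀).
m = m₀ (V₀/V)^(Q_out/(Q_in−Q_out)) = 42.9 × (2.49/1.8762)^(-2.0072) = 24.306 g.

24.3 g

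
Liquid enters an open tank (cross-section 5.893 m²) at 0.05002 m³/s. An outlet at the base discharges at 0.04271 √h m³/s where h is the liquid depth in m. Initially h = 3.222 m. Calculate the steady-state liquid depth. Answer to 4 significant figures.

Level balance: A dh/dt = 0.05002 − 0.04271 √h. Setting dh/dt = 0:
Q_in = 0.04271 √h_ss ⇒ √h_ss = 0.05002/0.04271 = 1.17115.
h_ss = 1.17115² = 1.37160 m. (Since h₀ = 3.222 m > h_ss, the level will fall toward this value.)

1.372 m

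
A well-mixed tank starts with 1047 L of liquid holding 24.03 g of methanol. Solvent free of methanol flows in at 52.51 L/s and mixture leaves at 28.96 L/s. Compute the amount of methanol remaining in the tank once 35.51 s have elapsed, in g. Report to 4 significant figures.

Let m(t) be the amount of methanol. Volume: V(t) = V₀ + (Q_in − Q_out) t = 1047 + 23.5500 t; V(35.51) = 1883.26 L.
Species balance (pure solvent in): dm/dt = −Q_out · m/V(t).
dm/m = −Q_out dt/(V₀ + 23.5500 t); integrating gives ln(m/m₀) = −(Q_out/(Q_in−Q_out)) ln(V/V₀).
m = m₀ (V₀/V)^(Q_out/(Q_in−Q_out)) = 24.03 × (1047/1883.26)^(1.22972) = 11.6740 g.

11.67 g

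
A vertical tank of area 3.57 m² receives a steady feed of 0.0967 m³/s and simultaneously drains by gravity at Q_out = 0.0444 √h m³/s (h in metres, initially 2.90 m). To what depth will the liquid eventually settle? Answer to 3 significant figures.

4.74 m

Level balance: A dh/dt = 0.0967 − 0.0444 √h. Setting dh/dt = 0:
Q_in = 0.0444 √h_ss ⇒ √h_ss = 0.0967/0.0444 = 2.1779.
h_ss = 2.1779² = 4.7434 m. (Since h₀ = 2.90 m < h_ss, the level will rise toward this value.)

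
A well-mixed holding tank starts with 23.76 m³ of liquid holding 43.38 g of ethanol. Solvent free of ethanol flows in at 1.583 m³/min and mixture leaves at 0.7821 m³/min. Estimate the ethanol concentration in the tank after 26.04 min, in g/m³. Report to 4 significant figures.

Let m(t) be the amount of ethanol. Volume: V(t) = V₀ + (Q_in − Q_out) t = 23.76 + 0.800900 t; V(26.04) = 44.6154 m³.
No ethanol enters, so dm/dt = −Q_out · (m/V).
Separate: dm/m = −Q_out dt/V(t) ⇒ ln(m/m₀) = −(Q_out/(Q_in−Q_out)) ln(V/V₀).
m = m₀ (V₀/V)^(Q_out/(Q_in−Q_out)) = 43.38 × (23.76/44.6154)^(0.976526) = 23.4463 g.
C = m/V = 23.4463/44.6154 = 0.525520 g/m³.

0.5255 g/m³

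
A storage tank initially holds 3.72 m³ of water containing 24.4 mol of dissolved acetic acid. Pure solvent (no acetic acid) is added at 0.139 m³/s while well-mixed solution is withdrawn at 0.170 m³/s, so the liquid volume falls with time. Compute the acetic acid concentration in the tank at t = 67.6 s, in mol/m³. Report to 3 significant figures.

0.160 mol/m³

Let m(t) be the amount of acetic acid. Volume: V(t) = V₀ + (Q_in − Q_out) t = 3.72 − 0.031000 t; V(67.6) = 1.6244 m³.
No acetic acid enters, so dm/dt = −Q_out · (m/V).
dm/m = −Q_out dt/(V₀ − 0.031000 t); integrating gives ln(m/m₀) = −(Q_out/(Q_in−Q_out)) ln(V/V₀).
m = m₀ (V₀/V)^(Q_out/(Q_in−Q_out)) = 24.4 × (3.72/1.6244)^(-5.4839) = 0.25943 mol.
C = m/V = 0.25943/1.6244 = 0.15971 mol/m³.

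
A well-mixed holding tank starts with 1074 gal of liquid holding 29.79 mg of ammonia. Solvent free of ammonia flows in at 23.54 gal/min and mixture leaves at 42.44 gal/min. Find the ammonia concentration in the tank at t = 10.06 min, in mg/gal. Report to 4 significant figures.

0.02176 mg/gal

Total volume: dV/dt = Q_in − Q_out = -18.9000 gal/min, so V(t) = 1074 − 18.9000 t and V(10.06) = 883.866 gal.
Species balance (pure solvent in): dm/dt = −Q_out · m/V(t).
Separate: dm/m = −Q_out dt/V(t) ⇒ ln(m/m₀) = −(Q_out/(Q_in−Q_out)) ln(V/V₀).
m = m₀ (V₀/V)^(Q_out/(Q_in−Q_out)) = 29.79 × (1074/883.866)^(-2.24550) = 19.2336 mg.
C = m/V = 19.2336/883.866 = 0.0217608 mg/gal.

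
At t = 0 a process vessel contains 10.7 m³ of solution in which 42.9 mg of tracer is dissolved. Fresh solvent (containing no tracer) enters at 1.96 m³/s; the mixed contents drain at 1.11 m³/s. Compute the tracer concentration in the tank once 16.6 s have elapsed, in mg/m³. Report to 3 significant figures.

Let m(t) be the amount of tracer. Volume: V(t) = V₀ + (Q_in − Q_out) t = 10.7 + 0.85000 t; V(16.6) = 24.810 m³.
No tracer enters, so dm/dt = −Q_out · (m/V).
dm/m = −Q_out dt/(V₀ + 0.85000 t); integrating gives ln(m/m₀) = −(Q_out/(Q_in−Q_out)) ln(V/V₀).
m = m₀ (V₀/V)^(Q_out/(Q_in−Q_out)) = 42.9 × (10.7/24.810)^(1.3059) = 14.305 mg.
C = m/V = 14.305/24.810 = 0.57659 mg/m³.

0.577 mg/m³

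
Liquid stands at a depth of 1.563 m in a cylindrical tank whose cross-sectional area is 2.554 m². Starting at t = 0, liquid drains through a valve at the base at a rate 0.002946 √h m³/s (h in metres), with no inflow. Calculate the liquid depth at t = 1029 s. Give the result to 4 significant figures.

Volume balance on the tank: A dh/dt = −0.002946 √h.
Separate and integrate: 2(√h − √h₀) = −(0.002946/A) t.
√h = √1.563 − 0.002946·1029/(2·2.554) = 1.25020 − 0.593468 = 0.656732.
h = 0.656732² = 0.431297 m.

0.4313 m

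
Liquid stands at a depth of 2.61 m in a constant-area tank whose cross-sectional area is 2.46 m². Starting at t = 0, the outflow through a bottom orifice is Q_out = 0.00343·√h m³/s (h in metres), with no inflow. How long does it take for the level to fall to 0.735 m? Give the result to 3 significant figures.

Mass balance (ρ constant): A dh/dt = −0.00343 √h.
This is separable: 2 d(√h)/dt = −0.00343/A, so √h = √h₀ − (0.00343/(2A)) t.
t = 2A(√h₀ − √h)/0.00343 = 2·2.46·(√2.61 − √0.735)/0.00343
  = 4.9200 × (1.6155 − 0.85732) / 0.00343 = 1087.6 s.

1090 s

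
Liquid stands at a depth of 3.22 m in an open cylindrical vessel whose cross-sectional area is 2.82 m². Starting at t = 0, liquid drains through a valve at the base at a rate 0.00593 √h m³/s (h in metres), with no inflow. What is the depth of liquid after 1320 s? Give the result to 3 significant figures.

Mass balance (ρ constant): A dh/dt = −0.00593 √h.
Separate and integrate: 2(√h − √h₀) = −(0.00593/A) t.
√h = √3.22 − 0.00593·1320/(2·2.82) = 1.7944 − 1.3879 = 0.40656.
h = 0.40656² = 0.16529 m.

0.165 m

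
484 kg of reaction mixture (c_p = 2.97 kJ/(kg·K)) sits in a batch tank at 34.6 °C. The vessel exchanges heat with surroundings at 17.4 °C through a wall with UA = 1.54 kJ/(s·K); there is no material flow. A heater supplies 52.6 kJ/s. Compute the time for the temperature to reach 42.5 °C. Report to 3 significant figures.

Lumped-capacitance energy balance: M c_p dT/dt = UA(T_amb − T) + Q̇.
τ = M c_p/UA = 933.43 s; T_ss = T_amb + Q̇/UA = 17.4 + 52.6/1.54 = 51.556 °C.
T(t) = T_ss + (T₀ − T_ss)e^(−t/τ); set T = 42.5:
t = −τ ln[(T − T_ss)/(T₀ − T_ss)] = −933.43 · ln(0.53408) = 585.45 s.

585 s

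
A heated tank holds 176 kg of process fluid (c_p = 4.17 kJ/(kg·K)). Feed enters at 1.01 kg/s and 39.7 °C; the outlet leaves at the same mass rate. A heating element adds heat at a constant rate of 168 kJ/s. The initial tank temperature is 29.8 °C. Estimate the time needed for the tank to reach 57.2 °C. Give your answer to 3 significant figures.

Energy balance: M c_p dT/dt = ṁ c_p (T_in − T) + 168.
τ = M/ṁ = 174.26 s; T_ss = T_in + Q̇/(ṁ c_p) = 79.589 °C.
T(t) = T_ss + (T₀ − T_ss) e^(−t/τ). Set T = 57.2:
e^(−t/τ) = (57.2 − 79.589)/(29.8 − 79.589) = 0.44968
t = −174.26 · ln(0.44968) = 139.27 s.

139 s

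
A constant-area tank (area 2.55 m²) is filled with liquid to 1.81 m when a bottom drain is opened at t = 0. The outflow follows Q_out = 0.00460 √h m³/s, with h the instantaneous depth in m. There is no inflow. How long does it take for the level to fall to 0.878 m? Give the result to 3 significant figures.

453 s

With no inflow, A dh/dt = −0.00460 √h.
∫ h^(−1/2) dh = −(0.00460/A) ∫ dt, giving 2√h = 2√h₀ − (0.00460/A) t.
t = 2A(√h₀ − √h)/0.00460 = 2·2.55·(√1.81 − √0.878)/0.00460
  = 5.1000 × (1.3454 − 0.93702) / 0.00460 = 452.73 s.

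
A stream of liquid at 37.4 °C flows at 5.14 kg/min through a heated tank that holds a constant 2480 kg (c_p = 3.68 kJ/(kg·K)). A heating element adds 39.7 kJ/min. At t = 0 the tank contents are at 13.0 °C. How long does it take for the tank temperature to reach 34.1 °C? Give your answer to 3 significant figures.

768 min

M c_p dT/dt = ṁ c_p (T_in − T) + Q̇.
τ = M/ṁ = 482.49 min; T_ss = T_in + Q̇/(ṁ c_p) = 39.499 °C.
T(t) = T_ss + (T₀ − T_ss) e^(−t/τ). Set T = 34.1:
e^(−t/τ) = (34.1 − 39.499)/(13.0 − 39.499) = 0.20374
t = −482.49 · ln(0.20374) = 767.60 min.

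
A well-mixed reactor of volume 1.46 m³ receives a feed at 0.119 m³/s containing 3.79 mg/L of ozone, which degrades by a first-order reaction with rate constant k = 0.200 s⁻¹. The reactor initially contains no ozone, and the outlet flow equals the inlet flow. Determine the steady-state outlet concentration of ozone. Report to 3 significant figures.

Accumulation = in − out − consumed: V dC/dt = Q C_in − Q C − k V C.
Steady state (dC/dt = 0): C_ss = Q C_in/(Q + kV) = C_in/(1 + kV/Q).
C_ss = 0.119·3.79/(0.119 + 0.200·1.46) = 0.45101/0.41100 = 1.0973 mg/L.

1.10 mg/L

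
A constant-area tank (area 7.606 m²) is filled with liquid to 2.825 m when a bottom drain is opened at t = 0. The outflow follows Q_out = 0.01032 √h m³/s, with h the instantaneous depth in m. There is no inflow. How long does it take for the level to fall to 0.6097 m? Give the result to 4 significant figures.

Unsteady balance on liquid volume: A dh/dt = −0.01032 √h.
∫ h^(−1/2) dh = −(0.01032/A) ∫ dt, giving 2√h = 2√h₀ − (0.01032/A) t.
t = 2A(√h₀ − √h)/0.01032 = 2·7.606·(√2.825 − √0.6097)/0.01032
  = 15.2120 × (1.68077 − 0.780833) / 0.01032 = 1326.54 s.

1327 s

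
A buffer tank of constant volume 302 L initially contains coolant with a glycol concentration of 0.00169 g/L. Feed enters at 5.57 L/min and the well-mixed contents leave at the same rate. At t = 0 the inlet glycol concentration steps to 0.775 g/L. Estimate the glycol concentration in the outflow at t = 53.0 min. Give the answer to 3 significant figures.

Species balance on the tank: V dC/dt = Q(C_in − C).
Rewrite as dC/dt + C/τ = C_in/τ, τ = V/Q = 54.219 min.
This is linear first-order; C(t) = C_in + (C₀ − C_in) e^(−t/τ).
C(53.0) = 0.775 + (0.00169 − 0.775)·e^(−53.0/54.219) = 0.775 + (-0.77331)·0.37624 = 0.48405 g/L.

0.484 g/L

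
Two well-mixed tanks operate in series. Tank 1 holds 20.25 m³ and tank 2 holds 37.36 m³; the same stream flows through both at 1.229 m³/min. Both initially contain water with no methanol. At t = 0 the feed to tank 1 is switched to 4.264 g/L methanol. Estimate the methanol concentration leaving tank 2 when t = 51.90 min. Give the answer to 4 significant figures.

Time constants: τᵢ = Vᵢ/Q for each well-mixed tank.
τ₁ = 20.25/1.229 = 16.4768 min; τ₂ = 37.36/1.229 = 30.3987 min.
Solving the cascade with C₁(0)=C₂(0)=0 gives C₂(t) = C_in[1 − (τ₁ e^(−t/τ₁) − τ₂ e^(−t/τ₂))/(τ₁ − τ₂)].
At t = 51.90: e^(−t/τ₁) = 0.0428572, e^(−t/τ₂) = 0.181353.
C₂ = 4.264·[1 − (16.4768·0.0428572 − 30.3987·0.181353)/(-13.9219)] = 4.264·0.654735 = 2.79179 g/L.

2.792 g/L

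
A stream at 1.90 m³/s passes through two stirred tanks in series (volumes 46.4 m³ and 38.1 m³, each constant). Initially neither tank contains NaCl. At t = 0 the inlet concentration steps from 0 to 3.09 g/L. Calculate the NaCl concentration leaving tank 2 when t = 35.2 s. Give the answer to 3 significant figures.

1.45 g/L

Time constants: τᵢ = Vᵢ/Q for each well-mixed tank.
τ₁ = 46.4/1.90 = 24.421 s; τ₂ = 38.1/1.90 = 20.053 s.
Tank 1: C₁ = C_in(1 − e^(−t/τ₁)). Tank 2 (τ₁ ≠ τ₂): C₂ = C_in[1 − (τ₁ e^(−t/τ₁) − τ₂ e^(−t/τ₂))/(τ₁ − τ₂)].
At t = 35.2: e^(−t/τ₁) = 0.23660, e^(−t/τ₂) = 0.17284.
C₂ = 3.09·[1 − (24.421·0.23660 − 20.053·0.17284)/(4.3684)] = 3.09·0.47072 = 1.4545 g/L.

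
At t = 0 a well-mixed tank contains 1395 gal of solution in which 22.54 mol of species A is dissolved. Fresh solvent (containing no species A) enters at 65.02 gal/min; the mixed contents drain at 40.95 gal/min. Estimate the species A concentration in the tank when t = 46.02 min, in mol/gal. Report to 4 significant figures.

Total volume: dV/dt = Q_in − Q_out = 24.0700 gal/min, so V(t) = 1395 + 24.0700 t and V(46.02) = 2502.70 gal.
No species A enters, so dm/dt = −Q_out · (m/V).
Separate: dm/m = −Q_out dt/V(t) ⇒ ln(m/m₀) = −(Q_out/(Q_in−Q_out)) ln(V/V₀).
m = m₀ (V₀/V)^(Q_out/(Q_in−Q_out)) = 22.54 × (1395/2502.70)^(1.70129) = 8.33888 mol.
C = m/V = 8.33888/2502.70 = 0.00333195 mol/gal.

0.003332 mol/gal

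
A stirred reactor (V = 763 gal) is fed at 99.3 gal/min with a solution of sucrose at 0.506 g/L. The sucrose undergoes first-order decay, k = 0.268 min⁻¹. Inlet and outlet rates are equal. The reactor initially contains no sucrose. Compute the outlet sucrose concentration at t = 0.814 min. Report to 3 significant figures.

0.0458 g/L

Accumulation = in − out − consumed: V dC/dt = Q C_in − Q C − k V C.
dC/dt = (Q/V) C_in − (Q/V + k) C; effective rate a = Q/V + k = 0.13014 + 0.268 = 0.39814 min⁻¹.
C_ss = Q C_in/(Q + kV) = 0.16540 g/L; C(t) = C_ss + (C₀ − C_ss) e^(−a t).
C(0.814) = 0.16540 + (-0.16540)·e^(−0.39814·0.814) = 0.16540 + (-0.16540)·0.72319 = 0.045785 g/L.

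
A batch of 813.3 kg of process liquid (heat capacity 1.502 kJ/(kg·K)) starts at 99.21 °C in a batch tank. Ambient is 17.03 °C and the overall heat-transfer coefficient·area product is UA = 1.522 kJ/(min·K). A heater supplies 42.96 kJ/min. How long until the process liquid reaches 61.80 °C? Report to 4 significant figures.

948.8 min

Lumped-capacitance energy balance: M c_p dT/dt = UA(T_amb − T) + Q̇.
τ = M c_p/UA = 802.613 min; T_ss = T_amb + Q̇/UA = 17.03 + 42.96/1.522 = 45.2560 °C.
T(t) = T_ss + (T₀ − T_ss)e^(−t/τ); set T = 61.80:
t = −τ ln[(T − T_ss)/(T₀ − T_ss)] = −802.613 · ln(0.306631) = 948.776 min.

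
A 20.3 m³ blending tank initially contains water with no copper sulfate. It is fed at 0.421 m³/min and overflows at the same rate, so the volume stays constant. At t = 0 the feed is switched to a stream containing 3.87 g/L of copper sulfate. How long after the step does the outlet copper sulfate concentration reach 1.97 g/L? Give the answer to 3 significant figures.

34.3 min

Species balance: V dC/dt = Q(C_in − C) ⇒ τ = V/Q = 48.219 min.
C(t) = C_in + (C₀ − C_in) e^(−t/τ). Set C = 1.97 and solve for t:
e^(−t/τ) = (C − C_in)/(C₀ − C_in) = (1.97 − 3.87)/(0 − 3.87) = 0.49096
t = −τ ln(…) = 48.219 × 0.71140 = 34.303 min.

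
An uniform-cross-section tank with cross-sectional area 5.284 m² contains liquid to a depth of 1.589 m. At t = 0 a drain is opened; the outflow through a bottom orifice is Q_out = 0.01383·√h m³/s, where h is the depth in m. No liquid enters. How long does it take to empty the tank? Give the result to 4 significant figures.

963.2 s

With no inflow, A dh/dt = −0.01383 √h.
Separate and integrate: 2(√h − √h₀) = −(0.01383/A) t.
Tank is empty when √h = 0: t_empty = 2A√h₀/0.01383.
t_empty = 2·5.284·√1.589/0.01383 = 10.5680·1.26056/0.01383 = 963.236 s.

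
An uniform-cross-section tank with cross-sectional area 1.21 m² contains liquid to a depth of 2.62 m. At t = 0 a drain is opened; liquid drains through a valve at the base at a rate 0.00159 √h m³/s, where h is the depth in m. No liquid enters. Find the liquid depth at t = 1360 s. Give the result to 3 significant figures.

Volume balance on the tank: A dh/dt = −0.00159 √h.
∫ h^(−1/2) dh = −(0.00159/A) ∫ dt, giving 2√h = 2√h₀ − (0.00159/A) t.
√h = √2.62 − 0.00159·1360/(2·1.21) = 1.6186 − 0.89355 = 0.72509.
h = 0.72509² = 0.52575 m.

0.526 m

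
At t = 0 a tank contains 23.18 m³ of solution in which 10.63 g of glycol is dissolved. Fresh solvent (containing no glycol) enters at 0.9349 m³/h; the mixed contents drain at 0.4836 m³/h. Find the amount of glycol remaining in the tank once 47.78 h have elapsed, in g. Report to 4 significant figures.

Total volume: dV/dt = Q_in − Q_out = 0.451300 m³/h, so V(t) = 23.18 + 0.451300 t and V(47.78) = 44.7431 m³.
No glycol enters, so dm/dt = −Q_out · (m/V).
dm/m = −Q_out dt/(V₀ + 0.451300 t); integrating gives ln(m/m₀) = −(Q_out/(Q_in−Q_out)) ln(V/V₀).
m = m₀ (V₀/V)^(Q_out/(Q_in−Q_out)) = 10.63 × (23.18/44.7431)^(1.07157) = 5.25386 g.

5.254 g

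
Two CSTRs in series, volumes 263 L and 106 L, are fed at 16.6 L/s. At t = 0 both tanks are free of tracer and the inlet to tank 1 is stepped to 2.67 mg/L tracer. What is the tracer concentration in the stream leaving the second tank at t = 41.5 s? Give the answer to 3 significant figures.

2.35 mg/L

Species balance on tank i: dCᵢ/dt = (Cᵢ₋₁ − Cᵢ)/τᵢ with τᵢ = Vᵢ/Q.
τ₁ = 263/16.6 = 15.843 s; τ₂ = 106/16.6 = 6.3855 s.
Tank 1: C₁ = C_in(1 − e^(−t/τ₁)). Tank 2 (τ₁ ≠ τ₂): C₂ = C_in[1 − (τ₁ e^(−t/τ₁) − τ₂ e^(−t/τ₂))/(τ₁ − τ₂)].
At t = 41.5: e^(−t/τ₁) = 0.072847, e^(−t/τ₂) = 0.0015049.
C₂ = 2.67·[1 − (15.843·0.072847 − 6.3855·0.0015049)/(9.4578)] = 2.67·0.87899 = 2.3469 mg/L.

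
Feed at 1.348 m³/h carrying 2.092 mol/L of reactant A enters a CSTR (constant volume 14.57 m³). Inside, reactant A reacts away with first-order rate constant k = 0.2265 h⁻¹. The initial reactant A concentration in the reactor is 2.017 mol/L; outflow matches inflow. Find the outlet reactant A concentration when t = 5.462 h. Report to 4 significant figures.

Species balance: V dC/dt = Q C_in − Q C − k V C.
dC/dt = (Q/V) C_in − (Q/V + k) C; effective rate a = Q/V + k = 0.0925189 + 0.2265 = 0.319019 h⁻¹.
C_ss = Q C_in/(Q + kV) = 0.606702 mol/L; C(t) = C_ss + (C₀ − C_ss) e^(−a t).
C(5.462) = 0.606702 + (1.41030)·e^(−0.319019·5.462) = 0.606702 + (1.41030)·0.175085 = 0.853625 mol/L.

0.8536 mol/L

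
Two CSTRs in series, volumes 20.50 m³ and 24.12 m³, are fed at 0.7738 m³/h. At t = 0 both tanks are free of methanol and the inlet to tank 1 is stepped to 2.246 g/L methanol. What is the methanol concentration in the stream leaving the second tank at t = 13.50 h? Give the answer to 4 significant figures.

0.1822 g/L

Each tank obeys Vᵢ dCᵢ/dt = Q(Cᵢ₋₁ − Cᵢ), so τᵢ = Vᵢ/Q.
τ₁ = 20.50/0.7738 = 26.4926 h; τ₂ = 24.12/0.7738 = 31.1708 h.
Solving the cascade with C₁(0)=C₂(0)=0 gives C₂(t) = C_in[1 − (τ₁ e^(−t/τ₁) − τ₂ e^(−t/τ₂))/(τ₁ − τ₂)].
At t = 13.50: e^(−t/τ₁) = 0.600750, e^(−t/τ₂) = 0.648498.
C₂ = 2.246·[1 − (26.4926·0.600750 − 31.1708·0.648498)/(-4.67821)] = 2.246·0.0811114 = 0.182176 g/L.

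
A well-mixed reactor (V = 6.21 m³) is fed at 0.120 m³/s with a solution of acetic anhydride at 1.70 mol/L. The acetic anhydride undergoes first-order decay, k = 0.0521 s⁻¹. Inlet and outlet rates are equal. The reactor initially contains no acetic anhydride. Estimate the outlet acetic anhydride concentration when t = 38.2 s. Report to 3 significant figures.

0.430 mol/L

Species balance: V dC/dt = Q C_in − Q C − k V C.
This is linear with rate a = Q/V + k = 0.071424 s⁻¹.
C_ss = Q C_in/(Q + kV) = 0.45993 mol/L; C(t) = C_ss + (C₀ − C_ss) e^(−a t).
C(38.2) = 0.45993 + (-0.45993)·e^(−0.071424·38.2) = 0.45993 + (-0.45993)·0.065325 = 0.42989 mol/L.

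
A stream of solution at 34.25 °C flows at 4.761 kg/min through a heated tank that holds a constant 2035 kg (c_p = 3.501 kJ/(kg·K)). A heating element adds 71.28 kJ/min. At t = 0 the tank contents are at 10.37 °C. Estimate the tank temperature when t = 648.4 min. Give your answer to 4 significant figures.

Unsteady energy balance on the tank contents: M c_p dT/dt = ṁ c_p (T_in − T) + 71.28.
τ = M/ṁ = 427.431 min; T_ss = T_in + Q̇/(ṁ c_p) = 34.25 + 71.28/(4.761·3.501) = 38.5264 °C.
T approaches T_ss exponentially: T(t) = T_ss + (T₀ − T_ss) e^(−t/τ).
T(648.4) = 38.5264 + (-28.1564)·e^(−648.4/427.431) = 38.5264 + (-28.1564)·0.219376 = 32.3496 °C.

32.35 °C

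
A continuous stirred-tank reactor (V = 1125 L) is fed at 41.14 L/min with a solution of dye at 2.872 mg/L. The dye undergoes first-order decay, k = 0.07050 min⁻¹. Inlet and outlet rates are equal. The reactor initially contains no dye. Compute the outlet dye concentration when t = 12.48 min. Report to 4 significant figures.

0.7231 mg/L

Accumulation = in − out − consumed: V dC/dt = Q C_in − Q C − k V C.
This is linear with rate a = Q/V + k = 0.107069 min⁻¹.
C_ss = Q C_in/(Q + kV) = 0.980918 mg/L; C(t) = C_ss + (C₀ − C_ss) e^(−a t).
C(12.48) = 0.980918 + (-0.980918)·e^(−0.107069·12.48) = 0.980918 + (-0.980918)·0.262837 = 0.723096 mg/L.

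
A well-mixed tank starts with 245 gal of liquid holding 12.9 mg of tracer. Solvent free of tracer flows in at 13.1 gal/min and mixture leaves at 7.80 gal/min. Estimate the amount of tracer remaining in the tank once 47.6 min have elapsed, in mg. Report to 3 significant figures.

Let m(t) be the amount of tracer. Volume: V(t) = V₀ + (Q_in − Q_out) t = 245 + 5.3000 t; V(47.6) = 497.28 gal.
Solute balance: dm/dt = 0 − Q_out C = −Q_out m/V(t).
Separate: dm/m = −Q_out dt/V(t) ⇒ ln(m/m₀) = −(Q_out/(Q_in−Q_out)) ln(V/V₀).
m = m₀ (V₀/V)^(Q_out/(Q_in−Q_out)) = 12.9 × (245/497.28)^(1.4717) = 4.5513 mg.

4.55 mg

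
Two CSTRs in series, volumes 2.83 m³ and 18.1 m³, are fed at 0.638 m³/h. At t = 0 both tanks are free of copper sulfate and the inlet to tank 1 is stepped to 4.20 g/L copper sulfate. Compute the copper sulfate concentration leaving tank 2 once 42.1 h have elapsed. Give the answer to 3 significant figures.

Species balance on tank i: dCᵢ/dt = (Cᵢ₋₁ − Cᵢ)/τᵢ with τᵢ = Vᵢ/Q.
τ₁ = 2.83/0.638 = 4.4357 h; τ₂ = 18.1/0.638 = 28.370 h.
Solving the cascade with C₁(0)=C₂(0)=0 gives C₂(t) = C_in[1 − (τ₁ e^(−t/τ₁) − τ₂ e^(−t/τ₂))/(τ₁ − τ₂)].
At t = 42.1: e^(−t/τ₁) = 7.5521e-05, e^(−t/τ₂) = 0.22674.
C₂ = 4.20·[1 − (4.4357·7.5521e-05 − 28.370·0.22674)/(-23.934)] = 4.20·0.73126 = 3.0713 g/L.

3.07 g/L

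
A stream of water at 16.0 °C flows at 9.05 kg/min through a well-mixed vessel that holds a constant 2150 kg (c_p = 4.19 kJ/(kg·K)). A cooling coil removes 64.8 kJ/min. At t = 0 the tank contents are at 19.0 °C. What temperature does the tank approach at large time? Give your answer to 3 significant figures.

M c_p dT/dt = ṁ c_p (T_in − T) − Q̇.
At steady state dT/dt = 0 ⇒ T_ss = T_in − Q̇/(ṁ c_p) = 16.0 − 64.8/(9.05·4.19) = 14.291 °C.

14.3 °C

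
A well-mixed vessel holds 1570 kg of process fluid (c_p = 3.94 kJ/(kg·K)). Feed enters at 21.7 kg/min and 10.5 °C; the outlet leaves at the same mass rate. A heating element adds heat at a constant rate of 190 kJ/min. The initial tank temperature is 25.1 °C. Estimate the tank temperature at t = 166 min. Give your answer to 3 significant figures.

M c_p dT/dt = ṁ c_p (T_in − T) + Q̇.
τ = M/ṁ = 72.350 min; T_ss = T_in + Q̇/(ṁ c_p) = 10.5 + 190/(21.7·3.94) = 12.722 °C.
Integrating: T(t) = T_ss + (T₀ − T_ss) e^(−t/τ).
T(166) = 12.722 + (12.378)·e^(−166/72.350) = 12.722 + (12.378)·0.10082 = 13.970 °C.

14.0 °C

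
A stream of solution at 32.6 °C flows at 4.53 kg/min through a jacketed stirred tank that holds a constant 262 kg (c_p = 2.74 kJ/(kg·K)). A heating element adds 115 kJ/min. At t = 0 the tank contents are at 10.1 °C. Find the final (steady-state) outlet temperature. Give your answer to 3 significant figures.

Heat balance on the well-mixed liquid: M c_p dT/dt = ṁ c_p (T_in − T) + 115.
At steady state dT/dt = 0 ⇒ T_ss = T_in + Q̇/(ṁ c_p) = 32.6 + 115/(4.53·2.74) = 41.865 °C.

41.9 °C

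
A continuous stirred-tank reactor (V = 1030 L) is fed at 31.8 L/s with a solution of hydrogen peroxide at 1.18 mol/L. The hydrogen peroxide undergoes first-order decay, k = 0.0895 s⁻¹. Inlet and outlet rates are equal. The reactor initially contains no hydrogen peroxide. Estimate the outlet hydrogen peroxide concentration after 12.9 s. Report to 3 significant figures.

Species balance: V dC/dt = Q C_in − Q C − k V C.
dC/dt = (Q/V) C_in − (Q/V + k) C; effective rate a = Q/V + k = 0.030874 + 0.0895 = 0.12037 s⁻¹.
C_ss = Q C_in/(Q + kV) = 0.30265 mol/L; C(t) = C_ss + (C₀ − C_ss) e^(−a t).
C(12.9) = 0.30265 + (-0.30265)·e^(−0.12037·12.9) = 0.30265 + (-0.30265)·0.21165 = 0.23859 mol/L.

0.239 mol/L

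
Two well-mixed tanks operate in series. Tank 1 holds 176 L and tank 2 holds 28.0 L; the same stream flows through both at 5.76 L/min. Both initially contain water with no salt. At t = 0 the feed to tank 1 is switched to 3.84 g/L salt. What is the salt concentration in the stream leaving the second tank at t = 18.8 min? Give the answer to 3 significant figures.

1.39 g/L

Time constants: τᵢ = Vᵢ/Q for each well-mixed tank.
τ₁ = 176/5.76 = 30.556 min; τ₂ = 28.0/5.76 = 4.8611 min.
Solving the cascade with C₁(0)=C₂(0)=0 gives C₂(t) = C_in[1 − (τ₁ e^(−t/τ₁) − τ₂ e^(−t/τ₂))/(τ₁ − τ₂)].
At t = 18.8: e^(−t/τ₁) = 0.54049, e^(−t/τ₂) = 0.020912.
C₂ = 3.84·[1 − (30.556·0.54049 − 4.8611·0.020912)/(25.694)] = 3.84·0.36121 = 1.3870 g/L.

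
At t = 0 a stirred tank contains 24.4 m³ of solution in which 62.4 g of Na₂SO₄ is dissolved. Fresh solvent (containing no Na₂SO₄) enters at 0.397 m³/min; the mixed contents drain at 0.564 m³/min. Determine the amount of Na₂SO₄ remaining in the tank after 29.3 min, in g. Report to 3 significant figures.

Let m(t) be the amount of Na₂SO₄. Volume: V(t) = V₀ + (Q_in − Q_out) t = 24.4 − 0.16700 t; V(29.3) = 19.507 m³.
Solute balance: dm/dt = 0 − Q_out C = −Q_out m/V(t).
dm/m = −Q_out dt/(V₀ − 0.16700 t); integrating gives ln(m/m₀) = −(Q_out/(Q_in−Q_out)) ln(V/V₀).
m = m₀ (V₀/V)^(Q_out/(Q_in−Q_out)) = 62.4 × (24.4/19.507)^(-3.3772) = 29.303 g.

29.3 g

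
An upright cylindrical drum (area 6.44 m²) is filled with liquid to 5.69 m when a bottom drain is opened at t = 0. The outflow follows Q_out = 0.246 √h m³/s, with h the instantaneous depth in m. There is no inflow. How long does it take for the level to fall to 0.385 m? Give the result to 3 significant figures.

92.4 s

A dh/dt = −Q_out = −0.246 √h.
Separate and integrate: 2(√h − √h₀) = −(0.246/A) t.
t = 2A(√h₀ − √h)/0.246 = 2·6.44·(√5.69 − √0.385)/0.246
  = 12.880 × (2.3854 − 0.62048) / 0.246 = 92.406 s.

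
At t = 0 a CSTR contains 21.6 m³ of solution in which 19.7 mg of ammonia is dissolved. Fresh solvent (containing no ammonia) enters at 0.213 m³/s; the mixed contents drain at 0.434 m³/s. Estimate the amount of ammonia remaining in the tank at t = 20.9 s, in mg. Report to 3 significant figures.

Let m(t) be the amount of ammonia. Volume: V(t) = V₀ + (Q_in − Q_out) t = 21.6 − 0.22100 t; V(20.9) = 16.981 m³.
Species balance (pure solvent in): dm/dt = −Q_out · m/V(t).
Separate: dm/m = −Q_out dt/V(t) ⇒ ln(m/m₀) = −(Q_out/(Q_in−Q_out)) ln(V/V₀).
m = m₀ (V₀/V)^(Q_out/(Q_in−Q_out)) = 19.7 × (21.6/16.981)^(-1.9638) = 12.282 mg.

12.3 mg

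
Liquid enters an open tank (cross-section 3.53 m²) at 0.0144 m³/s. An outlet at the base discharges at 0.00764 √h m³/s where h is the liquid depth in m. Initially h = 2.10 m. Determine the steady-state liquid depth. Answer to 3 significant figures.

Level balance: A dh/dt = 0.0144 − 0.00764 √h. Setting dh/dt = 0:
Q_in = 0.00764 √h_ss ⇒ √h_ss = 0.0144/0.00764 = 1.8848.
h_ss = 1.8848² = 3.5525 m. (Since h₀ = 2.10 m < h_ss, the level will rise toward this value.)

3.55 m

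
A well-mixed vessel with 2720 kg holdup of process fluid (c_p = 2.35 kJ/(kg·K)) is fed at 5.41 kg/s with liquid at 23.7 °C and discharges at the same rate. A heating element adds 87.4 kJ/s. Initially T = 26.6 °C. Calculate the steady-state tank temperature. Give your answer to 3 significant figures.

30.6 °C

Heat balance on the well-mixed liquid: M c_p dT/dt = ṁ c_p (T_in − T) + 87.4.
At steady state dT/dt = 0 ⇒ T_ss = T_in + Q̇/(ṁ c_p) = 23.7 + 87.4/(5.41·2.35) = 30.575 °C.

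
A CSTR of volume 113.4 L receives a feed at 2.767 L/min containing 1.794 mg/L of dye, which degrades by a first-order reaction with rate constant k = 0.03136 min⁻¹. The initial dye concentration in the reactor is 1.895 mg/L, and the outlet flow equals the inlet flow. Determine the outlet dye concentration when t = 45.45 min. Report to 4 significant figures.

V dC/dt = Q(C_in − C) − k V C.
This is linear with rate a = Q/V + k = 0.0557604 min⁻¹.
C_ss = Q C_in/(Q + kV) = 0.785042 mg/L; C(t) = C_ss + (C₀ − C_ss) e^(−a t).
C(45.45) = 0.785042 + (1.10996)·e^(−0.0557604·45.45) = 0.785042 + (1.10996)·0.0793166 = 0.873080 mg/L.

0.8731 mg/L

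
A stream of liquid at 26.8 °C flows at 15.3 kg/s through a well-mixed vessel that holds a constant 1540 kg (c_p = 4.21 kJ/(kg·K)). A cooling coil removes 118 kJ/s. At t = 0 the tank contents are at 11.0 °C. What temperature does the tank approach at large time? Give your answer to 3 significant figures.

25.0 °C

M c_p dT/dt = ṁ c_p (T_in − T) − Q̇.
At steady state dT/dt = 0 ⇒ T_ss = T_in − Q̇/(ṁ c_p) = 26.8 − 118/(15.3·4.21) = 24.968 °C.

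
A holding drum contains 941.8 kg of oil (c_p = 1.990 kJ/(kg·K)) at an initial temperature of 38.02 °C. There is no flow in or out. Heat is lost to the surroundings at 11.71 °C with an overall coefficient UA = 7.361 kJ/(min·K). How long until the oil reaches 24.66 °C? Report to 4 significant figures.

180.5 min

Lumped-capacitance energy balance: M c_p dT/dt = UA(T_amb − T).
τ = M c_p/UA = 254.610 min; T_ss = T_amb = 11.7100 °C.
T(t) = T_ss + (T₀ − T_ss)e^(−t/τ); set T = 24.66:
t = −τ ln[(T − T_ss)/(T₀ − T_ss)] = −254.610 · ln(0.492208) = 180.481 min.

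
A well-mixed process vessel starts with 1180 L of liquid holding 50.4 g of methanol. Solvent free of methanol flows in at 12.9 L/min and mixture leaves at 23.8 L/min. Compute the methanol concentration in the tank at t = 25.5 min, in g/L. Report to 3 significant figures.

Let m(t) be the amount of methanol. Volume: V(t) = V₀ + (Q_in − Q_out) t = 1180 − 10.900 t; V(25.5) = 902.05 L.
Solute balance: dm/dt = 0 − Q_out C = −Q_out m/V(t).
Separate: dm/m = −Q_out dt/V(t) ⇒ ln(m/m₀) = −(Q_out/(Q_in−Q_out)) ln(V/V₀).
m = m₀ (V₀/V)^(Q_out/(Q_in−Q_out)) = 50.4 × (1180/902.05)^(-2.1835) = 28.037 g.
C = m/V = 28.037/902.05 = 0.031081 g/L.

0.0311 g/L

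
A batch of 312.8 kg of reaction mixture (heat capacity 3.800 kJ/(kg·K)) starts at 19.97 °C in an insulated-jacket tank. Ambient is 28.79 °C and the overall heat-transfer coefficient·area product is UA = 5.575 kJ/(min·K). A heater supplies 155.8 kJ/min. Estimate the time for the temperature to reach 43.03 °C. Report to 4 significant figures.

Lumped-capacitance energy balance: M c_p dT/dt = UA(T_amb − T) + Q̇.
τ = M c_p/UA = 213.209 min; T_ss = T_amb + Q̇/UA = 28.79 + 155.8/5.575 = 56.7362 °C.
T(t) = T_ss + (T₀ − T_ss)e^(−t/τ); set T = 43.03:
t = −τ ln[(T − T_ss)/(T₀ − T_ss)] = −213.209 · ln(0.372793) = 210.380 min.

210.4 min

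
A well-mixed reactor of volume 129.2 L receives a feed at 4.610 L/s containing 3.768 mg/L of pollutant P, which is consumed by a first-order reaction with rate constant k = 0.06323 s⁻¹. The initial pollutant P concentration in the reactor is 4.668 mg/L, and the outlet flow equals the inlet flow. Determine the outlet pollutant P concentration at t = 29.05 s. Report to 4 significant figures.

1.546 mg/L

Accumulation = in − out − consumed: V dC/dt = Q C_in − Q C − k V C.
dC/dt = (Q/V) C_in − (Q/V + k) C; effective rate a = Q/V + k = 0.0356811 + 0.06323 = 0.0989111 s⁻¹.
C_ss = Q C_in/(Q + kV) = 1.35927 mg/L; C(t) = C_ss + (C₀ − C_ss) e^(−a t).
C(29.05) = 1.35927 + (3.30873)·e^(−0.0989111·29.05) = 1.35927 + (3.30873)·0.0565083 = 1.54624 mg/L.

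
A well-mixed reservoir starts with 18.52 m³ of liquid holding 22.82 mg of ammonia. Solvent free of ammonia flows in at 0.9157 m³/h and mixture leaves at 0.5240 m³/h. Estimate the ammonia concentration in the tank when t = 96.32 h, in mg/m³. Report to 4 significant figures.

0.09179 mg/m³

Let m(t) be the amount of ammonia. Volume: V(t) = V₀ + (Q_in − Q_out) t = 18.52 + 0.391700 t; V(96.32) = 56.2485 m³.
Species balance (pure solvent in): dm/dt = −Q_out · m/V(t).
dm/m = −Q_out dt/(V₀ + 0.391700 t); integrating gives ln(m/m₀) = −(Q_out/(Q_in−Q_out)) ln(V/V₀).
m = m₀ (V₀/V)^(Q_out/(Q_in−Q_out)) = 22.82 × (18.52/56.2485)^(1.33776) = 5.16282 mg.
C = m/V = 5.16282/56.2485 = 0.0917858 mg/m³.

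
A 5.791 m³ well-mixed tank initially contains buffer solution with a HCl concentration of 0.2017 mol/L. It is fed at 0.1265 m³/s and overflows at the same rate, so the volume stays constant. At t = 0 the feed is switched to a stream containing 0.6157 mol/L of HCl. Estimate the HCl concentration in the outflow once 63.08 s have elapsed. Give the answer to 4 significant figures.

0.5113 mol/L

Transient balance on the dissolved component: V dC/dt = Q(C_in − C).
Rewrite as dC/dt + C/τ = C_in/τ, τ = V/Q = 45.7787 s.
This is linear first-order; C(t) = C_in + (C₀ − C_in) e^(−t/τ).
C(63.08) = 0.6157 + (0.2017 − 0.6157)·e^(−63.08/45.7787) = 0.6157 + (-0.414000)·0.252099 = 0.511331 mol/L.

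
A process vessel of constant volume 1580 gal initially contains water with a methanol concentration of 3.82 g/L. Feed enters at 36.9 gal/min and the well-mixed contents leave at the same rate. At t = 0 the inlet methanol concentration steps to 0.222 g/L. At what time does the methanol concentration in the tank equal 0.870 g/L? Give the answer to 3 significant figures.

73.4 min

Mass balance on the solute (V constant): V dC/dt = Q(C_in − C), so τ = V/Q = 42.818 min.
C(t) = C_in + (C₀ − C_in) e^(−t/τ). Set C = 0.870 and solve for t:
e^(−t/τ) = (C − C_in)/(C₀ − C_in) = (0.870 − 0.222)/(3.82 − 0.222) = 0.18010
t = −τ ln(…) = 42.818 × 1.7142 = 73.401 min.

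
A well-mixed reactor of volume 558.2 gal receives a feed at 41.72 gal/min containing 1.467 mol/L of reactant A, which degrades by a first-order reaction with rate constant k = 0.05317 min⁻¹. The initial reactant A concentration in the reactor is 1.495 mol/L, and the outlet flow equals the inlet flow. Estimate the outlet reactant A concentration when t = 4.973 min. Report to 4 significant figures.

Species balance: V dC/dt = Q C_in − Q C − k V C.
dC/dt = (Q/V) C_in − (Q/V + k) C; effective rate a = Q/V + k = 0.0747402 + 0.05317 = 0.127910 min⁻¹.
C_ss = Q C_in/(Q + kV) = 0.857194 mol/L; C(t) = C_ss + (C₀ − C_ss) e^(−a t).
C(4.973) = 0.857194 + (0.637806)·e^(−0.127910·4.973) = 0.857194 + (0.637806)·0.529354 = 1.19482 mol/L.

1.195 mol/L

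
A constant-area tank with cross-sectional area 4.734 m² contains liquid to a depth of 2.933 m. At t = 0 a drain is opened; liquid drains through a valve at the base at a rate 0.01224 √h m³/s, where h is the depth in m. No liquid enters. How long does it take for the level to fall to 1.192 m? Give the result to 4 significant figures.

A dh/dt = −Q_out = −0.01224 √h.
Separate and integrate: 2(√h − √h₀) = −(0.01224/A) t.
t = 2A(√h₀ − √h)/0.01224 = 2·4.734·(√2.933 − √1.192)/0.01224
  = 9.46800 × (1.71260 − 1.09179) / 0.01224 = 480.217 s.

480.2 s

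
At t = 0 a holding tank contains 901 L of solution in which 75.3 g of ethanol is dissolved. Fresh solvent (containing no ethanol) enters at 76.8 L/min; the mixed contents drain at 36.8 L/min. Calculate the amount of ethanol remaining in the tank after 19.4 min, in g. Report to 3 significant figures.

Total volume: dV/dt = Q_in − Q_out = 40.000 L/min, so V(t) = 901 + 40.000 t and V(19.4) = 1677.0 L.
Solute balance: dm/dt = 0 − Q_out C = −Q_out m/V(t).
dm/m = −Q_out dt/(V₀ + 40.000 t); integrating gives ln(m/m₀) = −(Q_out/(Q_in−Q_out)) ln(V/V₀).
m = m₀ (V₀/V)^(Q_out/(Q_in−Q_out)) = 75.3 × (901/1677.0)^(0.92000) = 42.518 g.

42.5 g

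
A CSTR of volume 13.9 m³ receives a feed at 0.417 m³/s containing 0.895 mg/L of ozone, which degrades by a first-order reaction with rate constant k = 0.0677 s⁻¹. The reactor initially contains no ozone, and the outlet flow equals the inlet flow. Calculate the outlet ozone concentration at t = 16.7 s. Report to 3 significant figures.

V dC/dt = Q(C_in − C) − k V C.
This is linear with rate a = Q/V + k = 0.097700 s⁻¹.
C_ss = Q C_in/(Q + kV) = 0.27482 mg/L; C(t) = C_ss + (C₀ − C_ss) e^(−a t).
C(16.7) = 0.27482 + (-0.27482)·e^(−0.097700·16.7) = 0.27482 + (-0.27482)·0.19562 = 0.22106 mg/L.

0.221 mg/L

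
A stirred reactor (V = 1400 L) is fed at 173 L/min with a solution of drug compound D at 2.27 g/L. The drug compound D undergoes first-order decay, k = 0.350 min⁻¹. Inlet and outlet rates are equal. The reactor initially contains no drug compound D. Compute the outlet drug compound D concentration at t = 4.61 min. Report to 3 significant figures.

0.526 g/L

V dC/dt = Q(C_in − C) − k V C.
This is linear with rate a = Q/V + k = 0.47357 min⁻¹.
C_ss = Q C_in/(Q + kV) = 0.59232 g/L; C(t) = C_ss + (C₀ − C_ss) e^(−a t).
C(4.61) = 0.59232 + (-0.59232)·e^(−0.47357·4.61) = 0.59232 + (-0.59232)·0.11268 = 0.52558 g/L.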